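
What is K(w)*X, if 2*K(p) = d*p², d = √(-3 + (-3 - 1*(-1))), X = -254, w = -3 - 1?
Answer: -2032*I*√5 ≈ -4543.7*I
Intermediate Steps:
w = -4
d = I*√5 (d = √(-3 + (-3 + 1)) = √(-3 - 2) = √(-5) = I*√5 ≈ 2.2361*I)
K(p) = I*√5*p²/2 (K(p) = ((I*√5)*p²)/2 = (I*√5*p²)/2 = I*√5*p²/2)
K(w)*X = ((½)*I*√5*(-4)²)*(-254) = ((½)*I*√5*16)*(-254) = (8*I*√5)*(-254) = -2032*I*√5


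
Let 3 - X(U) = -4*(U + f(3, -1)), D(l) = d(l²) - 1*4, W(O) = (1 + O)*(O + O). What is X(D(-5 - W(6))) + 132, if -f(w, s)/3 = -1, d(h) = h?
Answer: 31815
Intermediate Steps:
f(w, s) = 3 (f(w, s) = -3*(-1) = 3)
W(O) = 2*O*(1 + O) (W(O) = (1 + O)*(2*O) = 2*O*(1 + O))
D(l) = -4 + l² (D(l) = l² - 1*4 = l² - 4 = -4 + l²)
X(U) = 15 + 4*U (X(U) = 3 - (-4)*(U + 3) = 3 - (-4)*(3 + U) = 3 - (-12 - 4*U) = 3 + (12 + 4*U) = 15 + 4*U)
X(D(-5 - W(6))) + 132 = (15 + 4*(-4 + (-5 - 2*6*(1 + 6))²)) + 132 = (15 + 4*(-4 + (-5 - 2*6*7)²)) + 132 = (15 + 4*(-4 + (-5 - 1*84)²)) + 132 = (15 + 4*(-4 + (-5 - 84)²)) + 132 = (15 + 4*(-4 + (-89)²)) + 132 = (15 + 4*(-4 + 7921)) + 132 = (15 + 4*7917) + 132 = (15 + 31668) + 132 = 31683 + 132 = 31815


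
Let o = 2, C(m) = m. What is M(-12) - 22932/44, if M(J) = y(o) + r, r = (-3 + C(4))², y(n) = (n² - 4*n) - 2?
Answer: -5788/11 ≈ -526.18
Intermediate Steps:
y(n) = -2 + n² - 4*n
r = 1 (r = (-3 + 4)² = 1² = 1)
M(J) = -5 (M(J) = (-2 + 2² - 4*2) + 1 = (-2 + 4 - 8) + 1 = -6 + 1 = -5)
M(-12) - 22932/44 = -5 - 22932/44 = -5 - 156*147/44 = -5 - 5733/11 = -5788/11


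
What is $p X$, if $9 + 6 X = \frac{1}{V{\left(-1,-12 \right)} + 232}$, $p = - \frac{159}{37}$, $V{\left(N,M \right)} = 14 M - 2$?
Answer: $\frac{29521}{4588} \approx 6.4344$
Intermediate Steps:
$V{\left(N,M \right)} = -2 + 14 M$
$p = - \frac{159}{37}$ ($p = \left(-159\right) \frac{1}{37} = - \frac{159}{37} \approx -4.2973$)
$X = - \frac{557}{372}$ ($X = - \frac{3}{2} + \frac{1}{6 \left(\left(-2 + 14 \left(-12\right)\right) + 232\right)} = - \frac{3}{2} + \frac{1}{6 \left(\left(-2 - 168\right) + 232\right)} = - \frac{3}{2} + \frac{1}{6 \left(-170 + 232\right)} = - \frac{3}{2} + \frac{1}{6 \cdot 62} = - \frac{3}{2} + \frac{1}{6} \cdot \frac{1}{62} = - \frac{3}{2} + \frac{1}{372} = - \frac{557}{372} \approx -1.4973$)
$p X = \left(- \frac{159}{37}\right) \left(- \frac{557}{372}\right) = \frac{29521}{4588}$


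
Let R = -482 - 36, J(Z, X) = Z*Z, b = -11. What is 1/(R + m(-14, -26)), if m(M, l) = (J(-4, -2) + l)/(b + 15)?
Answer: -2/1041 ≈ -0.0019212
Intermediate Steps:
J(Z, X) = Z²
m(M, l) = 4 + l/4 (m(M, l) = ((-4)² + l)/(-11 + 15) = (16 + l)/4 = (16 + l)*(¼) = 4 + l/4)
R = -518
1/(R + m(-14, -26)) = 1/(-518 + (4 + (¼)*(-26))) = 1/(-518 + (4 - 13/2)) = 1/(-518 - 5/2) = 1/(-1041/2) = -2/1041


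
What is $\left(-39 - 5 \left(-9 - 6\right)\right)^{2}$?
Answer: $1296$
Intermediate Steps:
$\left(-39 - 5 \left(-9 - 6\right)\right)^{2} = \left(-39 - -75\right)^{2} = \left(-39 + 75\right)^{2} = 36^{2} = 1296$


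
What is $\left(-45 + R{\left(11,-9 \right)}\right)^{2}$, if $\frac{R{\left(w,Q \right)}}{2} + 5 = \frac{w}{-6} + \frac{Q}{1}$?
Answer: $\frac{52900}{9} \approx 5877.8$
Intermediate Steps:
$R{\left(w,Q \right)} = -10 + 2 Q - \frac{w}{3}$ ($R{\left(w,Q \right)} = -10 + 2 \left(\frac{w}{-6} + \frac{Q}{1}\right) = -10 + 2 \left(w \left(- \frac{1}{6}\right) + Q 1\right) = -10 + 2 \left(- \frac{w}{6} + Q\right) = -10 + 2 \left(Q - \frac{w}{6}\right) = -10 + \left(2 Q - \frac{w}{3}\right) = -10 + 2 Q - \frac{w}{3}$)
$\left(-45 + R{\left(11,-9 \right)}\right)^{2} = \left(-45 - \frac{95}{3}\right)^{2} = \left(- \frac{230}{3}\right)^{2} = \frac{52900}{9}$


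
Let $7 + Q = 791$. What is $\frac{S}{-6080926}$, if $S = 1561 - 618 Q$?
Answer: $\frac{482951}{6080926} \approx 0.079421$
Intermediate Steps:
$Q = 784$ ($Q = -7 + 791 = 784$)
$S = -482951$ ($S = 1561 - 484512 = -482951$)
$\frac{S}{-6080926} = - \frac{482951}{-6080926} = \left(-482951\right) \left(- \frac{1}{6080926}\right) = \frac{482951}{6080926}$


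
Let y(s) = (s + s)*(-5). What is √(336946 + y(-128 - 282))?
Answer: 3*√37894 ≈ 583.99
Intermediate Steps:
y(s) = -10*s (y(s) = (2*s)*(-5) = -10*s)
√(336946 + y(-128 - 282)) = √(336946 - 10*(-128 - 282)) = √(336946 - 10*(-410)) = √(336946 + 4100) = √341046 = 3*√37894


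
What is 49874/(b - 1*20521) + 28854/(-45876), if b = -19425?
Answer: -286718459/152713558 ≈ -1.8775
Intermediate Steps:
49874/(b - 1*20521) + 28854/(-45876) = 49874/(-19425 - 1*20521) + 28854/(-45876) = 49874/(-19425 - 20521) + 28854*(-1/45876) = 49874/(-39946) - 4809/7646 = 49874*(-1/39946) - 4809/7646 = -24937/19973 - 4809/7646 = -286718459/152713558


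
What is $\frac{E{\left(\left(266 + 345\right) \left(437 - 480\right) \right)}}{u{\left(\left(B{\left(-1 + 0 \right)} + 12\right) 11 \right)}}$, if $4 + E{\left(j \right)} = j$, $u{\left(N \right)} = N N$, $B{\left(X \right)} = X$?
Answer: $- \frac{26277}{14641} \approx -1.7948$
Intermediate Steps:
$u{\left(N \right)} = N^{2}$
$E{\left(j \right)} = -4 + j$
$\frac{E{\left(\left(266 + 345\right) \left(437 - 480\right) \right)}}{u{\left(\left(B{\left(-1 + 0 \right)} + 12\right) 11 \right)}} = \frac{-4 + \left(266 + 345\right) \left(437 - 480\right)}{\left(\left(\left(-1 + 0\right) + 12\right) 11\right)^{2}} = \frac{-4 + 611 \left(-43\right)}{\left(\left(-1 + 12\right) 11\right)^{2}} = \frac{-4 - 26273}{\left(11 \cdot 11\right)^{2}} = - \frac{26277}{121^{2}} = - \frac{26277}{14641}$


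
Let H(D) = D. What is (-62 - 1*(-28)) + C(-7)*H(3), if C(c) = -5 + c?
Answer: -70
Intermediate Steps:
(-62 - 1*(-28)) + C(-7)*H(3) = (-62 - 1*(-28)) + (-5 - 7)*3 = (-62 + 28) - 12*3 = -34 - 36 = -70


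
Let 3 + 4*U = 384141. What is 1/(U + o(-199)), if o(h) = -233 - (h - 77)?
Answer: 2/192155 ≈ 1.0408e-5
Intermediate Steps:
U = 192069/2 (U = -¾ + (¼)*384141 = -¾ + 384141/4 = 192069/2 ≈ 96035.)
o(h) = -156 - h (o(h) = -233 - (-77 + h) = -233 + (77 - h) = -156 - h)
1/(U + o(-199)) = 1/(192069/2 + (-156 - 1*(-199))) = 1/(192069/2 + (-156 + 199)) = 1/(192069/2 + 43) = 1/(192155/2) = 2/192155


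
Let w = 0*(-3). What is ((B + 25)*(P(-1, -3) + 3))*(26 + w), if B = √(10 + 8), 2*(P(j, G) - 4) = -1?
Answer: 4225 + 507*√2 ≈ 4942.0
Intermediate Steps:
P(j, G) = 7/2 (P(j, G) = 4 + (½)*(-1) = 4 - ½ = 7/2)
B = 3*√2 (B = √18 = 3*√2 ≈ 4.2426)
w = 0
((B + 25)*(P(-1, -3) + 3))*(26 + w) = ((3*√2 + 25)*(7/2 + 3))*(26 + 0) = ((25 + 3*√2)*(13/2))*26 = (325/2 + 39*√2/2)*26 = 4225 + 507*√2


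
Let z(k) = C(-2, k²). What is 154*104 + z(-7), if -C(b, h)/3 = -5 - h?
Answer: 16178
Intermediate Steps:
C(b, h) = 15 + 3*h (C(b, h) = -3*(-5 - h) = 15 + 3*h)
z(k) = 15 + 3*k²
154*104 + z(-7) = 154*104 + (15 + 3*(-7)²) = 16016 + (15 + 3*49) = 16016 + (15 + 147) = 16016 + 162 = 16178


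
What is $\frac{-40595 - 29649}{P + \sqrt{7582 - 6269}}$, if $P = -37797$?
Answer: $\frac{663753117}{357152974} + \frac{17561 \sqrt{1313}}{357152974} \approx 1.8602$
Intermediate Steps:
$\frac{-40595 - 29649}{P + \sqrt{7582 - 6269}} = \frac{-40595 - 29649}{-37797 + \sqrt{7582 - 6269}} = - \frac{70244}{-37797 + \sqrt{1313}}$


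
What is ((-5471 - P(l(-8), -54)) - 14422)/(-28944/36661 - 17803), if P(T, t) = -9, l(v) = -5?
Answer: 728967324/652704727 ≈ 1.1168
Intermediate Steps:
((-5471 - P(l(-8), -54)) - 14422)/(-28944/36661 - 17803) = ((-5471 - 1*(-9)) - 14422)/(-28944/36661 - 17803) = ((-5471 + 9) - 14422)/(-28944*1/36661 - 17803) = (-5462 - 14422)/(-28944/36661 - 17803) = -19884/(-652704727/36661) = -19884*(-36661/652704727) = 728967324/652704727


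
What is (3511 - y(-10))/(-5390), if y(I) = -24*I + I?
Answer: -3281/5390 ≈ -0.60872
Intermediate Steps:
y(I) = -23*I
(3511 - y(-10))/(-5390) = (3511 - (-23)*(-10))/(-5390) = (3511 - 1*230)*(-1/5390) = (3511 - 230)*(-1/5390) = 3281*(-1/5390) = -3281/5390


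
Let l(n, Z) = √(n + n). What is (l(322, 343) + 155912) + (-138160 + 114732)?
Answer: 132484 + 2*√161 ≈ 1.3251e+5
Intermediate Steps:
l(n, Z) = √2*√n (l(n, Z) = √(2*n) = √2*√n)
(l(322, 343) + 155912) + (-138160 + 114732) = (√2*√322 + 155912) + (-138160 + 114732) = (2*√161 + 155912) - 23428 = (155912 + 2*√161) - 23428 = 132484 + 2*√161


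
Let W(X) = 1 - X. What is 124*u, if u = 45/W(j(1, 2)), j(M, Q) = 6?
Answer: -1116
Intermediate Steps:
u = -9 (u = 45/(1 - 1*6) = 45/(1 - 6) = 45/(-5) = 45*(-1/5) = -9)
124*u = 124*(-9) = -1116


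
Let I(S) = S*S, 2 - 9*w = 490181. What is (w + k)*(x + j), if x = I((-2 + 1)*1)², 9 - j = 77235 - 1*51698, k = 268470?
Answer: -5462922653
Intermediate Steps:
w = -163393/3 (w = 2/9 - ⅑*490181 = 2/9 - 490181/9 = -163393/3 ≈ -54464.)
I(S) = S²
j = -25528 (j = 9 - (77235 - 1*51698) = 9 - (77235 - 51698) = 9 - 1*25537 = 9 - 25537 = -25528)
x = 1 (x = (((-2 + 1)*1)²)² = ((-1*1)²)² = ((-1)²)² = 1² = 1)
(w + k)*(x + j) = (-163393/3 + 268470)*(1 - 25528) = (642017/3)*(-25527) = -5462922653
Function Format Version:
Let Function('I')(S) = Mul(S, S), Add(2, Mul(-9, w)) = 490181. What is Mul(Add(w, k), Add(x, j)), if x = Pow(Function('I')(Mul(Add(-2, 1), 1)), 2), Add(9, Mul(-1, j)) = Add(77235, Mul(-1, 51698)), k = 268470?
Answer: -5462922653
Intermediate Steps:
w = Rational(-163393, 3) (w = Add(Rational(2, 9), Mul(Rational(-1, 9), 490181)) = Add(Rational(2, 9), Rational(-490181, 9)) = Rational(-163393, 3) ≈ -54464.)
Function('I')(S) = Pow(S, 2)
j = -25528 (j = Add(9, Mul(-1, Add(77235, Mul(-1, 51698)))) = Add(9, Mul(-1, Add(77235, -51698))) = Add(9, Mul(-1, 25537)) = Add(9, -25537) = -25528)
x = 1 (x = Pow(Pow(Mul(Add(-2, 1), 1), 2), 2) = Pow(Pow(Mul(-1, 1), 2), 2) = Pow(Pow(-1, 2), 2) = Pow(1, 2) = 1)
Mul(Add(w, k), Add(x, j)) = Mul(Add(Rational(-163393, 3), 268470), Add(1, -25528)) = Mul(Rational(642017, 3), -25527) = -5462922653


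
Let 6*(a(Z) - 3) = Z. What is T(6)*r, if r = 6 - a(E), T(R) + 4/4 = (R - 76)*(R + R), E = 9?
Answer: -2523/2 ≈ -1261.5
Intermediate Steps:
T(R) = -1 + 2*R*(-76 + R) (T(R) = -1 + (R - 76)*(R + R) = -1 + (-76 + R)*(2*R) = -1 + 2*R*(-76 + R))
a(Z) = 3 + Z/6
r = 3/2 (r = 6 - (3 + (⅙)*9) = 6 - (3 + 3/2) = 6 - 1*9/2 = 6 - 9/2 = 3/2 ≈ 1.5000)
T(6)*r = (-1 - 152*6 + 2*6²)*(3/2) = (-1 - 912 + 2*36)*(3/2) = (-1 - 912 + 72)*(3/2) = -841*3/2 = -2523/2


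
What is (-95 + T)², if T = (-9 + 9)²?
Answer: 9025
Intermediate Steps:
T = 0 (T = 0² = 0)
(-95 + T)² = (-95 + 0)² = (-95)² = 9025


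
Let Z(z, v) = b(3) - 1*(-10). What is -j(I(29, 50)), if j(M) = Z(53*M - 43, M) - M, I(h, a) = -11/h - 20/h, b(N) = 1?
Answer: -350/29 ≈ -12.069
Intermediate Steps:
I(h, a) = -31/h
Z(z, v) = 11 (Z(z, v) = 1 - 1*(-10) = 1 + 10 = 11)
j(M) = 11 - M
-j(I(29, 50)) = -(11 - (-31)/29) = -(11 - 1*(-31/29)) = -(11 + 31/29) = -1*350/29 = -350/29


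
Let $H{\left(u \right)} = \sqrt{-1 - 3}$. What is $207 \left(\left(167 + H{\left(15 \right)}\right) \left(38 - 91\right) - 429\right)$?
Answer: $-1920960 - 21942 i \approx -1.921 \cdot 10^{6} - 21942.0 i$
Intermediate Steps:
$H{\left(u \right)} = 2 i$ ($H{\left(u \right)} = \sqrt{-4} = 2 i$)
$207 \left(\left(167 + H{\left(15 \right)}\right) \left(38 - 91\right) - 429\right) = 207 \left(\left(167 + 2 i\right) \left(38 - 91\right) - 429\right) = 207 \left(\left(167 + 2 i\right) \left(-53\right) - 429\right) = 207 \left(\left(-8851 - 106 i\right) - 429\right) = 207 \left(-9280 - 106 i\right) = -1920960 - 21942 i$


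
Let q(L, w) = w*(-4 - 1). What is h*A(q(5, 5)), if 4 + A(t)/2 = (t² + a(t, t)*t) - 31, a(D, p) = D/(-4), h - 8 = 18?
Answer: 22555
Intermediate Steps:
h = 26 (h = 8 + 18 = 26)
a(D, p) = -D/4 (a(D, p) = D*(-¼) = -D/4)
q(L, w) = -5*w (q(L, w) = w*(-5) = -5*w)
A(t) = -70 + 3*t²/2 (A(t) = -8 + 2*((t² + (-t/4)*t) - 31) = -8 + 2*((t² - t²/4) - 31) = -8 + 2*(3*t²/4 - 31) = -8 + 2*(-31 + 3*t²/4) = -8 + (-62 + 3*t²/2) = -70 + 3*t²/2)
h*A(q(5, 5)) = 26*(-70 + 3*(-5*5)²/2) = 26*(-70 + (3/2)*(-25)²) = 26*(-70 + (3/2)*625) = 26*(-70 + 1875/2) = 26*(1735/2) = 22555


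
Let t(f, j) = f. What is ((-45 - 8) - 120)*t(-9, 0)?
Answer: 1557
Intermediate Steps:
((-45 - 8) - 120)*t(-9, 0) = ((-45 - 8) - 120)*(-9) = (-53 - 120)*(-9) = -173*(-9) = 1557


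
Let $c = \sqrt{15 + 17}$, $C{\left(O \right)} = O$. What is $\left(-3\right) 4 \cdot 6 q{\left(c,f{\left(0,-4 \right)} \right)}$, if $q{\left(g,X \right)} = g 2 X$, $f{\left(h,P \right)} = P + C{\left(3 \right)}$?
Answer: $576 \sqrt{2} \approx 814.59$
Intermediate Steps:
$f{\left(h,P \right)} = 3 + P$ ($f{\left(h,P \right)} = P + 3 = 3 + P$)
$c = 4 \sqrt{2}$ ($c = \sqrt{32} = 4 \sqrt{2} \approx 5.6569$)
$q{\left(g,X \right)} = 2 X g$ ($q{\left(g,X \right)} = 2 g X = 2 X g$)
$\left(-3\right) 4 \cdot 6 q{\left(c,f{\left(0,-4 \right)} \right)} = \left(-3\right) 4 \cdot 6 \cdot 2 \left(3 - 4\right) 4 \sqrt{2} = \left(-12\right) 6 \cdot 2 \left(-1\right) 4 \sqrt{2} = - 72 \left(- 8 \sqrt{2}\right) = 576 \sqrt{2}$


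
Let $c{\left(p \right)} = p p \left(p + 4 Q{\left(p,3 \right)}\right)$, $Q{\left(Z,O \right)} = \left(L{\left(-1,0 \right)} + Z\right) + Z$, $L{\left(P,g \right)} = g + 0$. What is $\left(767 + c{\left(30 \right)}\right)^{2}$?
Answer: $59422350289$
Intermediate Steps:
$L{\left(P,g \right)} = g$
$Q{\left(Z,O \right)} = 2 Z$ ($Q{\left(Z,O \right)} = \left(0 + Z\right) + Z = Z + Z = 2 Z$)
$c{\left(p \right)} = 9 p^{3}$ ($c{\left(p \right)} = p p \left(p + 4 \cdot 2 p\right) = p^{2} \left(p + 8 p\right) = p^{2} \cdot 9 p = 9 p^{3}$)
$\left(767 + c{\left(30 \right)}\right)^{2} = \left(767 + 9 \cdot 30^{3}\right)^{2} = \left(767 + 9 \cdot 27000\right)^{2} = \left(767 + 243000\right)^{2} = 243767^{2} = 59422350289$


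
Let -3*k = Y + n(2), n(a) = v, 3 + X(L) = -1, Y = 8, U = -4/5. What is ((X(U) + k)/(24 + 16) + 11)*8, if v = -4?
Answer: 1304/15 ≈ 86.933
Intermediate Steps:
U = -4/5 (U = -4*1/5 = -4/5 ≈ -0.80000)
X(L) = -4 (X(L) = -3 - 1 = -4)
n(a) = -4
k = -4/3 (k = -(8 - 4)/3 = -1/3*4 = -4/3 ≈ -1.3333)
((X(U) + k)/(24 + 16) + 11)*8 = ((-4 - 4/3)/(24 + 16) + 11)*8 = (-16/3/40 + 11)*8 = (-16/3*1/40 + 11)*8 = (-2/15 + 11)*8 = (163/15)*8 = 1304/15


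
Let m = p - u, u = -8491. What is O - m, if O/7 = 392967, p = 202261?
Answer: 2540017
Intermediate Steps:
m = 210752 (m = 202261 - 1*(-8491) = 202261 + 8491 = 210752)
O = 2750769 (O = 7*392967 = 2750769)
O - m = 2750769 - 1*210752 = 2750769 - 210752 = 2540017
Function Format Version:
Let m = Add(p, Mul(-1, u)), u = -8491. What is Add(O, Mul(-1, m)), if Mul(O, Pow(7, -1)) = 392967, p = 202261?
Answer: 2540017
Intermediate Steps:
m = 210752 (m = Add(202261, Mul(-1, -8491)) = Add(202261, 8491) = 210752)
O = 2750769 (O = Mul(7, 392967) = 2750769)
Add(O, Mul(-1, m)) = Add(2750769, Mul(-1, 210752)) = Add(2750769, -210752) = 2540017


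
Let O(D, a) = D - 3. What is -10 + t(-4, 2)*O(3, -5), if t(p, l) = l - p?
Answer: -10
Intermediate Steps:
O(D, a) = -3 + D
-10 + t(-4, 2)*O(3, -5) = -10 + (2 - 1*(-4))*(-3 + 3) = -10 + (2 + 4)*0 = -10 + 6*0 = -10 + 0 = -10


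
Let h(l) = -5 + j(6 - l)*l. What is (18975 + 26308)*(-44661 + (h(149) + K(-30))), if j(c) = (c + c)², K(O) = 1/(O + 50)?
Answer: 10997373274363/20 ≈ 5.4987e+11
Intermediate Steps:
K(O) = 1/(50 + O)
j(c) = 4*c² (j(c) = (2*c)² = 4*c²)
h(l) = -5 + 4*l*(6 - l)² (h(l) = -5 + (4*(6 - l)²)*l = -5 + 4*l*(6 - l)²)
(18975 + 26308)*(-44661 + (h(149) + K(-30))) = (18975 + 26308)*(-44661 + ((-5 + 4*149*(-6 + 149)²) + 1/(50 - 30))) = 45283*(-44661 + ((-5 + 4*149*143²) + 1/20)) = 45283*(-44661 + ((-5 + 4*149*20449) + 1/20)) = 45283*(-44661 + ((-5 + 12187604) + 1/20)) = 45283*(-44661 + (12187599 + 1/20)) = 45283*(-44661 + 243751981/20) = 45283*(242858761/20) = 10997373274363/20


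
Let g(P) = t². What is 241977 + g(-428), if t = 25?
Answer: 242602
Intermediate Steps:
g(P) = 625 (g(P) = 25² = 625)
241977 + g(-428) = 241977 + 625 = 242602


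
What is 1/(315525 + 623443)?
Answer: 1/938968 ≈ 1.0650e-6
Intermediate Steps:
1/(315525 + 623443) = 1/938968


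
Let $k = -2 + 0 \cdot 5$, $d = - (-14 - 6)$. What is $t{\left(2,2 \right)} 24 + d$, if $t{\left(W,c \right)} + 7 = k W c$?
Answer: $-340$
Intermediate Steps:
$d = 20$ ($d = - (-14 - 6) = \left(-1\right) \left(-20\right) = 20$)
$k = -2$ ($k = -2 + 0 = -2$)
$t{\left(W,c \right)} = -7 - 2 W c$ ($t{\left(W,c \right)} = -7 + - 2 W c = -7 - 2 W c$)
$t{\left(2,2 \right)} 24 + d = \left(-7 - 4 \cdot 2\right) 24 + 20 = \left(-7 - 8\right) 24 + 20 = \left(-15\right) 24 + 20 = -360 + 20 = -340$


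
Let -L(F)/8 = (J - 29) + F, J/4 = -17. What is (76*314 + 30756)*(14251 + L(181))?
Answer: 741684980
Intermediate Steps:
J = -68 (J = 4*(-17) = -68)
L(F) = 776 - 8*F (L(F) = -8*((-68 - 29) + F) = -8*(-97 + F) = 776 - 8*F)
(76*314 + 30756)*(14251 + L(181)) = (76*314 + 30756)*(14251 + (776 - 8*181)) = (23864 + 30756)*(14251 + (776 - 1448)) = 54620*(14251 - 672) = 54620*13579 = 741684980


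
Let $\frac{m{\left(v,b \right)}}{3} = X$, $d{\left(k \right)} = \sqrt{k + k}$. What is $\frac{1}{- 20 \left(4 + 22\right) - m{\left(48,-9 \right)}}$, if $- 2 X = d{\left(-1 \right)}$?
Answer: $- \frac{1040}{540809} - \frac{3 i \sqrt{2}}{540809} \approx -0.001923 - 7.845 \cdot 10^{-6} i$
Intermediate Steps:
$d{\left(k \right)} = \sqrt{2} \sqrt{k}$ ($d{\left(k \right)} = \sqrt{2 k} = \sqrt{2} \sqrt{k}$)
$X = - \frac{i \sqrt{2}}{2}$ ($X = - \frac{\sqrt{2} \sqrt{-1}}{2} = - \frac{\sqrt{2} i}{2} = - \frac{i \sqrt{2}}{2} \approx - 0.70711 i$)
$m{\left(v,b \right)} = - \frac{3 i \sqrt{2}}{2}$ ($m{\left(v,b \right)} = 3 \left(- \frac{i \sqrt{2}}{2}\right) = - \frac{3 i \sqrt{2}}{2}$)
$\frac{1}{- 20 \left(4 + 22\right) - m{\left(48,-9 \right)}} = \frac{1}{- 20 \left(4 + 22\right) - - \frac{3 i \sqrt{2}}{2}} = \frac{1}{\left(-20\right) 26 + \frac{3 i \sqrt{2}}{2}} = \frac{1}{-520 + \frac{3 i \sqrt{2}}{2}}$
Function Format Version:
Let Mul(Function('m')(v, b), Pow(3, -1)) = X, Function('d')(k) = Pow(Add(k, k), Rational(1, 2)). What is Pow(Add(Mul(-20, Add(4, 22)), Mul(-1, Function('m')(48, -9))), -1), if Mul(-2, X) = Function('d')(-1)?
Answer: Add(Rational(-1040, 540809), Mul(Rational(-3, 540809), I, Pow(2, Rational(1, 2)))) ≈ Add(-0.0019230, Mul(-7.8450e-6, I))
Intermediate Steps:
Function('d')(k) = Mul(Pow(2, Rational(1, 2)), Pow(k, Rational(1, 2))) (Function('d')(k) = Pow(Mul(2, k), Rational(1, 2)) = Mul(Pow(2, Rational(1, 2)), Pow(k, Rational(1, 2))))
X = Mul(Rational(-1, 2), I, Pow(2, Rational(1, 2))) (X = Mul(Rational(-1, 2), Mul(Pow(2, Rational(1, 2)), Pow(-1, Rational(1, 2)))) = Mul(Rational(-1, 2), Mul(Pow(2, Rational(1, 2)), I)) = Mul(Rational(-1, 2), Mul(I, Pow(2, Rational(1, 2)))) = Mul(Rational(-1, 2), I, Pow(2, Rational(1, 2))) ≈ Mul(-0.70711, I))
Function('m')(v, b) = Mul(Rational(-3, 2), I, Pow(2, Rational(1, 2))) (Function('m')(v, b) = Mul(3, Mul(Rational(-1, 2), I, Pow(2, Rational(1, 2)))) = Mul(Rational(-3, 2), I, Pow(2, Rational(1, 2))))
Pow(Add(Mul(-20, Add(4, 22)), Mul(-1, Function('m')(48, -9))), -1) = Pow(Add(Mul(-20, Add(4, 22)), Mul(-1, Mul(Rational(-3, 2), I, Pow(2, Rational(1, 2))))), -1) = Pow(Add(Mul(-20, 26), Mul(Rational(3, 2), I, Pow(2, Rational(1, 2)))), -1) = Pow(Add(-520, Mul(Rational(3, 2), I, Pow(2, Rational(1, 2)))), -1)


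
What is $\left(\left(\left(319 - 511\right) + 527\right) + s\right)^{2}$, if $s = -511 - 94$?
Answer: $72900$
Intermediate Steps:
$s = -605$ ($s = -511 - 94 = -605$)
$\left(\left(\left(319 - 511\right) + 527\right) + s\right)^{2} = \left(\left(\left(319 - 511\right) + 527\right) - 605\right)^{2} = \left(\left(-192 + 527\right) - 605\right)^{2} = \left(335 - 605\right)^{2} = \left(-270\right)^{2} = 72900$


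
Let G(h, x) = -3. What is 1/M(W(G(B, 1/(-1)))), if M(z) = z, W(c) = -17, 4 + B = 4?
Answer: -1/17 ≈ -0.058824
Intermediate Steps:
B = 0 (B = -4 + 4 = 0)
1/M(W(G(B, 1/(-1)))) = 1/(-17) = -1/17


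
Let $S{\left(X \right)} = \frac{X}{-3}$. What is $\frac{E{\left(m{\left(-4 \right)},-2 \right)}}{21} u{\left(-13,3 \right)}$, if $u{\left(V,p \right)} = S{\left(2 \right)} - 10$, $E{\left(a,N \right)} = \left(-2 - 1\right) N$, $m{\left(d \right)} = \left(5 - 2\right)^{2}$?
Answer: $- \frac{64}{21} \approx -3.0476$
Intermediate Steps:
$m{\left(d \right)} = 9$ ($m{\left(d \right)} = 3^{2} = 9$)
$S{\left(X \right)} = - \frac{X}{3}$ ($S{\left(X \right)} = X \left(- \frac{1}{3}\right) = - \frac{X}{3}$)
$E{\left(a,N \right)} = - 3 N$
$u{\left(V,p \right)} = - \frac{32}{3}$ ($u{\left(V,p \right)} = \left(- \frac{1}{3}\right) 2 - 10 = - \frac{2}{3} - 10 = - \frac{32}{3}$)
$\frac{E{\left(m{\left(-4 \right)},-2 \right)}}{21} u{\left(-13,3 \right)} = \frac{\left(-3\right) \left(-2\right)}{21} \left(- \frac{32}{3}\right) = 6 \cdot \frac{1}{21} \left(- \frac{32}{3}\right) = \frac{2}{7} \left(- \frac{32}{3}\right) = - \frac{64}{21}$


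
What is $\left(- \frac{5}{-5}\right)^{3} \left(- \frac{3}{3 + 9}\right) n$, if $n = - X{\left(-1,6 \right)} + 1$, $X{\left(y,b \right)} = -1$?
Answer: $- \frac{1}{2} \approx -0.5$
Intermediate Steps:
$n = 2$ ($n = \left(-1\right) \left(-1\right) + 1 = 1 + 1 = 2$)
$\left(- \frac{5}{-5}\right)^{3} \left(- \frac{3}{3 + 9}\right) n = \left(- \frac{5}{-5}\right)^{3} \left(- \frac{3}{3 + 9}\right) 2 = \left(\left(-5\right) \left(- \frac{1}{5}\right)\right)^{3} \left(- \frac{3}{12}\right) 2 = 1^{3} \left(\left(-3\right) \frac{1}{12}\right) 2 = 1 \left(- \frac{1}{4}\right) 2 = \left(- \frac{1}{4}\right) 2 = - \frac{1}{2}$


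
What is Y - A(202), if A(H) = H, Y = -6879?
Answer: -7081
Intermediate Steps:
Y - A(202) = -6879 - 1*202 = -6879 - 202 = -7081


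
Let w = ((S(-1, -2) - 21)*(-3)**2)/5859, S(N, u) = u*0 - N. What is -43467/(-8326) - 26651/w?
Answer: 72227656233/83260 ≈ 8.6750e+5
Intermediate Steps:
S(N, u) = -N (S(N, u) = 0 - N = -N)
w = -20/651 (w = ((-1*(-1) - 21)*(-3)**2)/5859 = ((1 - 21)*9)*(1/5859) = -20*9*(1/5859) = -180*1/5859 = -20/651 ≈ -0.030722)
-43467/(-8326) - 26651/w = -43467/(-8326) - 26651/(-20/651) = -43467*(-1/8326) - 26651*(-651/20) = 43467/8326 + 17349801/20 = 72227656233/83260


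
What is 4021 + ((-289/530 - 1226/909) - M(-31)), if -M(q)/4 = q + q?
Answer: 1816805729/481770 ≈ 3771.1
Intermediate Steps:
M(q) = -8*q (M(q) = -4*(q + q) = -8*q)
4021 + ((-289/530 - 1226/909) - M(-31)) = 4021 + ((-289/530 - 1226/909) - (-8)*(-31)) = 4021 + ((-289*1/530 - 1226*1/909) - 1*248) = 4021 + ((-289/530 - 1226/909) - 248) = 4021 + (-912481/481770 - 248) = 4021 - 120391441/481770 = 1816805729/481770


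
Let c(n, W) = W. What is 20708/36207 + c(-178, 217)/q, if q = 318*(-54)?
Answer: 4293097/7675884 ≈ 0.55930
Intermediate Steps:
q = -17172
20708/36207 + c(-178, 217)/q = 20708/36207 + 217/(-17172) = 20708*(1/36207) + 217*(-1/17172) = 20708/36207 - 217/17172 = 4293097/7675884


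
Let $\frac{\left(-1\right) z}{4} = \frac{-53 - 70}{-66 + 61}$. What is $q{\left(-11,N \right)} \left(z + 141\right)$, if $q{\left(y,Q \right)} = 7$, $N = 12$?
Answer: $\frac{1491}{5} \approx 298.2$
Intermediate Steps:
$z = - \frac{492}{5}$ ($z = - 4 \frac{-53 - 70}{-66 + 61} = - 4 \left(- \frac{123}{-5}\right) = - 4 \left(\left(-123\right) \left(- \frac{1}{5}\right)\right) = \left(-4\right) \frac{123}{5} = - \frac{492}{5} \approx -98.4$)
$q{\left(-11,N \right)} \left(z + 141\right) = 7 \left(- \frac{492}{5} + 141\right) = 7 \cdot \frac{213}{5} = \frac{1491}{5}$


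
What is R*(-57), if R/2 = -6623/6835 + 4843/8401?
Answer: 2569322652/57420835 ≈ 44.745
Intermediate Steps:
R = -45075836/57420835 (R = 2*(-6623/6835 + 4843/8401) = 2*(-22537918/57420835) = -45075836/57420835 ≈ -0.78501)
R*(-57) = -45075836/57420835*(-57) = 2569322652/57420835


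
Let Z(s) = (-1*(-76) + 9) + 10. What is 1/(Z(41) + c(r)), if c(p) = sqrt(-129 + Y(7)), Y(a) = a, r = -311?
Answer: 95/9147 - I*sqrt(122)/9147 ≈ 0.010386 - 0.0012075*I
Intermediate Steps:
c(p) = I*sqrt(122) (c(p) = sqrt(-129 + 7) = sqrt(-122) = I*sqrt(122))
Z(s) = 95 (Z(s) = (76 + 9) + 10 = 85 + 10 = 95)
1/(Z(41) + c(r)) = 1/(95 + I*sqrt(122))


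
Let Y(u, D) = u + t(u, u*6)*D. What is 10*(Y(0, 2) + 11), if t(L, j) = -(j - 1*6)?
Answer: 230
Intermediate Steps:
t(L, j) = 6 - j (t(L, j) = -(j - 6) = -(-6 + j) = 6 - j)
Y(u, D) = u + D*(6 - 6*u) (Y(u, D) = u + (6 - u*6)*D = u + (6 - 6*u)*D = u + D*(6 - 6*u))
10*(Y(0, 2) + 11) = 10*((0 - 6*2*(-1 + 0)) + 11) = 10*((0 - 6*2*(-1)) + 11) = 10*((0 + 12) + 11) = 10*(12 + 11) = 10*23 = 230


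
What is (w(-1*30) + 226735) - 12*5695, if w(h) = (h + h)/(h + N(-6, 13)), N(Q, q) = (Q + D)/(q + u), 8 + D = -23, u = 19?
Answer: 157921735/997 ≈ 1.5840e+5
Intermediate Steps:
D = -31 (D = -8 - 23 = -31)
N(Q, q) = (-31 + Q)/(19 + q) (N(Q, q) = (Q - 31)/(q + 19) = (-31 + Q)/(19 + q))
w(h) = 2*h/(-37/32 + h) (w(h) = (h + h)/(h + (-31 - 6)/(19 + 13)) = (2*h)/(h - 37/32) = (2*h)/(-37/32 + h) = 2*h/(-37/32 + h))
(w(-1*30) + 226735) - 12*5695 = (64*(-1*30)/(-37 + 32*(-1*30)) + 226735) - 12*5695 = (64*(-30)/(-37 + 32*(-30)) + 226735) - 68340 = (64*(-30)/(-37 - 960) + 226735) - 68340 = (64*(-30)/(-997) + 226735) - 68340 = (64*(-30)*(-1/997) + 226735) - 68340 = (1920/997 + 226735) - 68340 = 226056715/997 - 68340 = 157921735/997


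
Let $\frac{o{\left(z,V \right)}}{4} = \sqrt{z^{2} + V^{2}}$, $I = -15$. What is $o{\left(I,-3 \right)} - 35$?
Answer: $-35 + 12 \sqrt{26} \approx 26.188$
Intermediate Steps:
$o{\left(z,V \right)} = 4 \sqrt{V^{2} + z^{2}}$ ($o{\left(z,V \right)} = 4 \sqrt{z^{2} + V^{2}} = 4 \sqrt{V^{2} + z^{2}}$)
$o{\left(I,-3 \right)} - 35 = 4 \sqrt{\left(-3\right)^{2} + \left(-15\right)^{2}} - 35 = 4 \sqrt{9 + 225} - 35 = 4 \sqrt{234} - 35 = 4 \cdot 3 \sqrt{26} - 35 = 12 \sqrt{26} - 35 = -35 + 12 \sqrt{26}$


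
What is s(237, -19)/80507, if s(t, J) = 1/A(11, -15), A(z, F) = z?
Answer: 1/885577 ≈ 1.1292e-6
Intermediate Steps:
s(t, J) = 1/11
s(237, -19)/80507 = (1/11)/80507 = (1/11)*(1/80507) = 1/885577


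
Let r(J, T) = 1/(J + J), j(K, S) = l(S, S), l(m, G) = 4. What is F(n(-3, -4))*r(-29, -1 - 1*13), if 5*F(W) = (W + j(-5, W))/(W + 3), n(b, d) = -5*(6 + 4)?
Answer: -23/6815 ≈ -0.0033749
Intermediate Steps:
j(K, S) = 4
n(b, d) = -50 (n(b, d) = -5*10 = -50)
r(J, T) = 1/(2*J)
F(W) = (4 + W)/(5*(3 + W)) (F(W) = ((W + 4)/(W + 3))/5 = ((4 + W)/(3 + W))/5 = (4 + W)/(5*(3 + W)))
F(n(-3, -4))*r(-29, -1 - 1*13) = ((4 - 50)/(5*(3 - 50)))*((½)/(-29)) = ((⅕)*(-46)/(-47))*((½)*(-1/29)) = ((⅕)*(-1/47)*(-46))*(-1/58) = (46/235)*(-1/58) = -23/6815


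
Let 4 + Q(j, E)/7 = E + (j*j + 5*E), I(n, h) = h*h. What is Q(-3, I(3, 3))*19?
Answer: 7847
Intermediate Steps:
I(n, h) = h²
Q(j, E) = -28 + 7*j² + 42*E (Q(j, E) = -28 + 7*(E + (j*j + 5*E)) = -28 + 7*(E + (j² + 5*E)) = -28 + 7*(j² + 6*E) = -28 + (7*j² + 42*E) = -28 + 7*j² + 42*E)
Q(-3, I(3, 3))*19 = (-28 + 7*(-3)² + 42*3²)*19 = (-28 + 7*9 + 42*9)*19 = (-28 + 63 + 378)*19 = 413*19 = 7847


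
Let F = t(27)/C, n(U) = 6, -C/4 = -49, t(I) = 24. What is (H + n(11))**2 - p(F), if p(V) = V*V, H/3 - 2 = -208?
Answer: 899280108/2401 ≈ 3.7454e+5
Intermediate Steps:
H = -618 (H = 6 + 3*(-208) = 6 - 624 = -618)
C = 196 (C = -4*(-49) = 196)
F = 6/49 (F = 24/196 = 24*(1/196) = 6/49 ≈ 0.12245)
p(V) = V**2
(H + n(11))**2 - p(F) = (-618 + 6)**2 - (6/49)**2 = (-612)**2 - 1*36/2401 = 374544 - 36/2401 = 899280108/2401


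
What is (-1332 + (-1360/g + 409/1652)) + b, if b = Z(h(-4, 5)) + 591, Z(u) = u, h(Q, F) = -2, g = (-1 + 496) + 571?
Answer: -655128751/880516 ≈ -744.03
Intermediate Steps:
g = 1066 (g = 495 + 571 = 1066)
b = 589 (b = -2 + 591 = 589)
(-1332 + (-1360/g + 409/1652)) + b = (-1332 + (-1360/1066 + 409/1652)) + 589 = (-1332 + (-1360*1/1066 + 409*(1/1652))) + 589 = (-1332 + (-680/533 + 409/1652)) + 589 = (-1332 - 905363/880516) + 589 = -1173752675/880516 + 589 = -655128751/880516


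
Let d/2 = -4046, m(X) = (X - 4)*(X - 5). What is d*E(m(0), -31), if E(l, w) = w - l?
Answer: 412692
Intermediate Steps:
m(X) = (-5 + X)*(-4 + X) (m(X) = (-4 + X)*(-5 + X) = (-5 + X)*(-4 + X))
d = -8092 (d = 2*(-4046) = -8092)
d*E(m(0), -31) = -8092*(-31 - (20 + 0² - 9*0)) = -8092*(-31 - (20 + 0 + 0)) = -8092*(-31 - 1*20) = -8092*(-31 - 20) = -8092*(-51) = 412692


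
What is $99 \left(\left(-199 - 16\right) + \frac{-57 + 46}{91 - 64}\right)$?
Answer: $- \frac{63976}{3} \approx -21325.0$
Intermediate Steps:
$99 \left(\left(-199 - 16\right) + \frac{-57 + 46}{91 - 64}\right) = 99 \left(\left(-199 - 16\right) - \frac{11}{27}\right) = 99 \left(-215 - \frac{11}{27}\right) = 99 \left(- \frac{5816}{27}\right) = - \frac{63976}{3}$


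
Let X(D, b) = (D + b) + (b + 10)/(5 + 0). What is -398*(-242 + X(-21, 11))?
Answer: 493122/5 ≈ 98624.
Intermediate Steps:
X(D, b) = 2 + D + 6*b/5 (X(D, b) = (D + b) + (10 + b)/5 = (D + b) + (10 + b)*(⅕) = (D + b) + (2 + b/5) = 2 + D + 6*b/5)
-398*(-242 + X(-21, 11)) = -398*(-242 + (2 - 21 + (6/5)*11)) = -398*(-242 + (2 - 21 + 66/5)) = -398*(-242 - 29/5) = -398*(-1239/5) = 493122/5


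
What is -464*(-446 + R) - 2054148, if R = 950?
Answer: -2288004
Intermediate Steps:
-464*(-446 + R) - 2054148 = -464*(-446 + 950) - 2054148 = -464*504 - 2054148 = -233856 - 2054148 = -2288004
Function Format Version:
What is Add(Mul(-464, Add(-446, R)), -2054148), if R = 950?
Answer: -2288004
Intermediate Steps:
Add(Mul(-464, Add(-446, R)), -2054148) = Add(Mul(-464, Add(-446, 950)), -2054148) = Add(Mul(-464, 504), -2054148) = Add(-233856, -2054148) = -2288004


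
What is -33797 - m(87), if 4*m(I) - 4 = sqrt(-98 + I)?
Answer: -33798 - I*sqrt(11)/4 ≈ -33798.0 - 0.82916*I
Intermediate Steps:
m(I) = 1 + sqrt(-98 + I)/4
-33797 - m(87) = -33797 - (1 + sqrt(-98 + 87)/4) = -33797 - (1 + sqrt(-11)/4) = -33797 - (1 + (I*sqrt(11))/4) = -33797 - (1 + I*sqrt(11)/4) = -33797 + (-1 - I*sqrt(11)/4) = -33798 - I*sqrt(11)/4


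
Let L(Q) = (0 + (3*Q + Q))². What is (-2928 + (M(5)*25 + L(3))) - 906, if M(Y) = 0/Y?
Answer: -3690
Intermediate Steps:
M(Y) = 0
L(Q) = 16*Q² (L(Q) = (0 + 4*Q)² = (4*Q)² = 16*Q²)
(-2928 + (M(5)*25 + L(3))) - 906 = (-2928 + (0*25 + 16*3²)) - 906 = (-2928 + (0 + 16*9)) - 906 = (-2928 + (0 + 144)) - 906 = (-2928 + 144) - 906 = -2784 - 906 = -3690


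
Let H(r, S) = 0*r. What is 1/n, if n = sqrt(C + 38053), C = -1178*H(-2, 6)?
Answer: sqrt(38053)/38053 ≈ 0.0051263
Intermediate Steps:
H(r, S) = 0
C = 0 (C = -1178*0 = 0)
n = sqrt(38053) (n = sqrt(0 + 38053) = sqrt(38053) ≈ 195.07)
1/n = 1/(sqrt(38053)) = sqrt(38053)/38053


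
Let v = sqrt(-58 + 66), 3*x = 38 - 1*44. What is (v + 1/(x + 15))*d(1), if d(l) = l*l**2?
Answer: 1/13 + 2*sqrt(2) ≈ 2.9053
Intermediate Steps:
d(l) = l**3
x = -2 (x = (38 - 1*44)/3 = (38 - 44)/3 = (1/3)*(-6) = -2)
v = 2*sqrt(2) (v = sqrt(8) = 2*sqrt(2) ≈ 2.8284)
(v + 1/(x + 15))*d(1) = (2*sqrt(2) + 1/(-2 + 15))*1**3 = (2*sqrt(2) + 1/13)*1 = (1/13 + 2*sqrt(2))*1 = 1/13 + 2*sqrt(2)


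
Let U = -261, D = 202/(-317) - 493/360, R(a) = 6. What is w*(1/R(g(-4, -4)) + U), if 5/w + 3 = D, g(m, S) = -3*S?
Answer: 148831500/571361 ≈ 260.49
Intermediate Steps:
D = -229001/114120 (D = 202*(-1/317) - 493*1/360 = -202/317 - 493/360 = -229001/114120 ≈ -2.0067)
w = -570600/571361 (w = 5/(-3 - 229001/114120) = 5/(-571361/114120) = 5*(-114120/571361) = -570600/571361 ≈ -0.99867)
w*(1/R(g(-4, -4)) + U) = -570600*(1/6 - 261)/571361 = -570600/571361*(-1565/6) = 148831500/571361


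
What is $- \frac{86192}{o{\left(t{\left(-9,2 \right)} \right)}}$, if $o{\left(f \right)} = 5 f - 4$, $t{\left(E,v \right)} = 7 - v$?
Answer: $- \frac{86192}{21} \approx -4104.4$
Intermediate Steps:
$o{\left(f \right)} = -4 + 5 f$
$- \frac{86192}{o{\left(t{\left(-9,2 \right)} \right)}} = - \frac{86192}{-4 + 5 \left(7 - 2\right)} = - \frac{86192}{-4 + 5 \cdot 5} = - \frac{86192}{-4 + 25} = - \frac{86192}{21}$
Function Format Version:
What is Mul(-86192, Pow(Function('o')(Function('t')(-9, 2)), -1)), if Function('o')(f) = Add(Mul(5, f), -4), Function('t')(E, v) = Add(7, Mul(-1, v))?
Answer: Rational(-86192, 21) ≈ -4104.4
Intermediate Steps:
Function('o')(f) = Add(-4, Mul(5, f))
Mul(-86192, Pow(Function('o')(Function('t')(-9, 2)), -1)) = Mul(-86192, Pow(Add(-4, Mul(5, Add(7, Mul(-1, 2)))), -1)) = Mul(-86192, Pow(Add(-4, Mul(5, Add(7, -2))), -1)) = Mul(-86192, Pow(Add(-4, Mul(5, 5)), -1)) = Mul(-86192, Pow(Add(-4, 25), -1)) = Mul(-86192, Pow(21, -1)) = Mul(-86192, Rational(1, 21)) = Rational(-86192, 21)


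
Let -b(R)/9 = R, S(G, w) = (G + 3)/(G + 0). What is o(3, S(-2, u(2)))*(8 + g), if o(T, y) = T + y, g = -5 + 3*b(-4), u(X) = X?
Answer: 555/2 ≈ 277.50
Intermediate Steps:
S(G, w) = (3 + G)/G
b(R) = -9*R
g = 103 (g = -5 + 3*(-9*(-4)) = -5 + 3*36 = -5 + 108 = 103)
o(3, S(-2, u(2)))*(8 + g) = (3 + (3 - 2)/(-2))*(8 + 103) = (3 - 1/2*1)*111 = (3 - 1/2)*111 = (5/2)*111 = 555/2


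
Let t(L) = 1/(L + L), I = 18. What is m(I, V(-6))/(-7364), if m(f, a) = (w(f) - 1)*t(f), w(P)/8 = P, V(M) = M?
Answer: -143/265104 ≈ -0.00053941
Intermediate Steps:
t(L) = 1/(2*L)
w(P) = 8*P
m(f, a) = (-1 + 8*f)/(2*f) (m(f, a) = (8*f - 1)*(1/(2*f)) = (-1 + 8*f)*(1/(2*f)) = (-1 + 8*f)/(2*f))
m(I, V(-6))/(-7364) = (4 - 1/2/18)/(-7364) = (4 - 1/2*1/18)*(-1/7364) = (4 - 1/36)*(-1/7364) = (143/36)*(-1/7364) = -143/265104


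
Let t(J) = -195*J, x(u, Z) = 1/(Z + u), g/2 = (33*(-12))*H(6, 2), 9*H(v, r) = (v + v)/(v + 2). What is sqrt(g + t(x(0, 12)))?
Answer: I*sqrt(593)/2 ≈ 12.176*I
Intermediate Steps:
H(v, r) = 2*v/(9*(2 + v)) (H(v, r) = ((v + v)/(v + 2))/9 = ((2*v)/(2 + v))/9 = (2*v/(2 + v))/9 = 2*v/(9*(2 + v)))
g = -132 (g = 2*((33*(-12))*((2/9)*6/(2 + 6))) = 2*(-88*6/8) = 2*(-396*1/6) = 2*(-66) = -132)
sqrt(g + t(x(0, 12))) = sqrt(-132 - 195/(12 + 0)) = sqrt(-132 - 195/12) = sqrt(-132 - 195*1/12) = sqrt(-132 - 65/4) = sqrt(-593/4) = I*sqrt(593)/2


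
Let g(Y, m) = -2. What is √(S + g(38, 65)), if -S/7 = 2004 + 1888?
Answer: I*√27246 ≈ 165.06*I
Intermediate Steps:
S = -27244 (S = -7*(2004 + 1888) = -7*3892 = -27244)
√(S + g(38, 65)) = √(-27244 - 2) = √(-27246) = I*√27246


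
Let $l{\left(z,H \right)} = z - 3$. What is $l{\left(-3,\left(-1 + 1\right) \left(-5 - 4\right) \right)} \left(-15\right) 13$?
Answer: $1170$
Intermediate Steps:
$l{\left(z,H \right)} = -3 + z$
$l{\left(-3,\left(-1 + 1\right) \left(-5 - 4\right) \right)} \left(-15\right) 13 = \left(-3 - 3\right) \left(-15\right) 13 = \left(-6\right) \left(-15\right) 13 = 90 \cdot 13 = 1170$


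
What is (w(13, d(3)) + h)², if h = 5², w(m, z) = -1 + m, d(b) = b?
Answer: 1369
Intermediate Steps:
h = 25
(w(13, d(3)) + h)² = ((-1 + 13) + 25)² = (12 + 25)² = 37² = 1369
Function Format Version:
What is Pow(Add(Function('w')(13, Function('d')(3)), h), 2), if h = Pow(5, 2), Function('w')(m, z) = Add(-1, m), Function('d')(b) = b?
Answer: 1369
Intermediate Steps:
h = 25
Pow(Add(Function('w')(13, Function('d')(3)), h), 2) = Pow(Add(Add(-1, 13), 25), 2) = Pow(Add(12, 25), 2) = Pow(37, 2) = 1369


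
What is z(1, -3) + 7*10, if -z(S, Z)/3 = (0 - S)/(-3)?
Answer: 69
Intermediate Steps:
z(S, Z) = -S (z(S, Z) = -3*(0 - S)/(-3) = -3*(-S)*(-1)/3 = -S)
z(1, -3) + 7*10 = -1*1 + 7*10 = -1 + 70 = 69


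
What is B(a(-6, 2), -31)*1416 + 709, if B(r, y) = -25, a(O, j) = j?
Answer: -34691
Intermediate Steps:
B(a(-6, 2), -31)*1416 + 709 = -25*1416 + 709 = -35400 + 709 = -34691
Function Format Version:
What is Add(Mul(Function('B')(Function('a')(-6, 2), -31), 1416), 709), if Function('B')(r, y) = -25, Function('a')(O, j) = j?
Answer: -34691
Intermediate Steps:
Add(Mul(Function('B')(Function('a')(-6, 2), -31), 1416), 709) = Add(Mul(-25, 1416), 709) = Add(-35400, 709) = -34691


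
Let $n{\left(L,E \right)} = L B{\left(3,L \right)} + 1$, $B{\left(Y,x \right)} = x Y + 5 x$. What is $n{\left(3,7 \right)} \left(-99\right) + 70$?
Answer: $-7157$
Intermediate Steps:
$B{\left(Y,x \right)} = 5 x + Y x$ ($B{\left(Y,x \right)} = Y x + 5 x = 5 x + Y x$)
$n{\left(L,E \right)} = 1 + 8 L^{2}$ ($n{\left(L,E \right)} = L L \left(5 + 3\right) + 1 = L L 8 + 1 = L 8 L + 1 = 8 L^{2} + 1 = 1 + 8 L^{2}$)
$n{\left(3,7 \right)} \left(-99\right) + 70 = \left(1 + 8 \cdot 3^{2}\right) \left(-99\right) + 70 = \left(1 + 8 \cdot 9\right) \left(-99\right) + 70 = \left(1 + 72\right) \left(-99\right) + 70 = 73 \left(-99\right) + 70 = -7227 + 70 = -7157$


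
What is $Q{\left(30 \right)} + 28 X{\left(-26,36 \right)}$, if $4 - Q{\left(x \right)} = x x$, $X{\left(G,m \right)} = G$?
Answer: $-1624$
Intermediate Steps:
$Q{\left(x \right)} = 4 - x^{2}$ ($Q{\left(x \right)} = 4 - x x = 4 - x^{2}$)
$Q{\left(30 \right)} + 28 X{\left(-26,36 \right)} = \left(4 - 30^{2}\right) + 28 \left(-26\right) = \left(4 - 900\right) - 728 = -896 - 728 = -1624$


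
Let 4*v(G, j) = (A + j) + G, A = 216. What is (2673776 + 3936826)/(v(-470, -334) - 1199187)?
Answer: -1101767/199889 ≈ -5.5119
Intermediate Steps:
v(G, j) = 54 + G/4 + j/4 (v(G, j) = ((216 + j) + G)/4 = (216 + G + j)/4 = 54 + G/4 + j/4)
(2673776 + 3936826)/(v(-470, -334) - 1199187) = (2673776 + 3936826)/((54 + (1/4)*(-470) + (1/4)*(-334)) - 1199187) = 6610602/((54 - 235/2 - 167/2) - 1199187) = 6610602/(-147 - 1199187) = 6610602/(-1199334) = 6610602*(-1/1199334) = -1101767/199889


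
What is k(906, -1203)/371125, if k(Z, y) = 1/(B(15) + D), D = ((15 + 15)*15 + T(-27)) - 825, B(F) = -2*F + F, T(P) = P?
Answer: -1/154759125 ≈ -6.4617e-9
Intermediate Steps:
B(F) = -F
D = -402 (D = ((15 + 15)*15 - 27) - 825 = (30*15 - 27) - 825 = (450 - 27) - 825 = 423 - 825 = -402)
k(Z, y) = -1/417 (k(Z, y) = 1/(-1*15 - 402) = 1/(-15 - 402) = 1/(-417) = -1/417)
k(906, -1203)/371125 = -1/417/371125 = -1/417*1/371125 = -1/154759125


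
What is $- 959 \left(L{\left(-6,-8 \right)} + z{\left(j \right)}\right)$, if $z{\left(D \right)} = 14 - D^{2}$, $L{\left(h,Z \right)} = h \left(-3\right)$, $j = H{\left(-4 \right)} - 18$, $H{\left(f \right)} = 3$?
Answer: $185087$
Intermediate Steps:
$j = -15$ ($j = 3 - 18 = -15$)
$L{\left(h,Z \right)} = - 3 h$
$- 959 \left(L{\left(-6,-8 \right)} + z{\left(j \right)}\right) = - 959 \left(\left(-3\right) \left(-6\right) + \left(14 - \left(-15\right)^{2}\right)\right) = - 959 \left(18 + \left(14 - 225\right)\right) = - 959 \left(18 - 211\right) = \left(-959\right) \left(-193\right) = 185087$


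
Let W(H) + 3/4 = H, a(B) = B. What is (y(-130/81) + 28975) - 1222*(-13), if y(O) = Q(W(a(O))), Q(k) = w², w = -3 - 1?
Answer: 44877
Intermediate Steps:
W(H) = -¾ + H
w = -4
Q(k) = 16 (Q(k) = (-4)² = 16)
y(O) = 16
(y(-130/81) + 28975) - 1222*(-13) = (16 + 28975) - 1222*(-13) = 28991 + 15886 = 44877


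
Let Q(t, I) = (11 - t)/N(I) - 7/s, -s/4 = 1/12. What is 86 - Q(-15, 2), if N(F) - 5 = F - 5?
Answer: 52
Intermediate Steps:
s = -⅓ (s = -4/12 = -4*1/12 = -⅓ ≈ -0.33333)
N(F) = F (N(F) = 5 + (F - 5) = 5 + (-5 + F) = F)
Q(t, I) = 21 + (11 - t)/I (Q(t, I) = (11 - t)/I - 7/(-⅓) = (11 - t)/I - 7*(-3) = (11 - t)/I + 21 = 21 + (11 - t)/I)
86 - Q(-15, 2) = 86 - (11 - 1*(-15) + 21*2)/2 = 86 - (11 + 15 + 42)/2 = 86 - 68/2 = 86 - 1*34 = 86 - 34 = 52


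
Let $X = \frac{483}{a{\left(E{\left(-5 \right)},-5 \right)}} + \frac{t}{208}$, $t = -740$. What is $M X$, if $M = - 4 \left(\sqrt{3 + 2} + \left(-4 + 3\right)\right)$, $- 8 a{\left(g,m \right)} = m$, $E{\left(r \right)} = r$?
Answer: $\frac{200003}{65} - \frac{200003 \sqrt{5}}{65} \approx -3803.3$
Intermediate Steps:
$a{\left(g,m \right)} = - \frac{m}{8}$
$X = \frac{200003}{260}$ ($X = \frac{483}{\left(- \frac{1}{8}\right) \left(-5\right)} - \frac{740}{208} = \frac{483}{\frac{5}{8}} - \frac{185}{52} = 483 \cdot \frac{8}{5} - \frac{185}{52} = \frac{3864}{5} - \frac{185}{52} = \frac{200003}{260} \approx 769.24$)
$M = 4 - 4 \sqrt{5}$ ($M = - 4 \left(\sqrt{5} - 1\right) = - 4 \left(-1 + \sqrt{5}\right) = 4 - 4 \sqrt{5} \approx -4.9443$)
$M X = \left(4 - 4 \sqrt{5}\right) \frac{200003}{260} = \frac{200003}{65} - \frac{200003 \sqrt{5}}{65}$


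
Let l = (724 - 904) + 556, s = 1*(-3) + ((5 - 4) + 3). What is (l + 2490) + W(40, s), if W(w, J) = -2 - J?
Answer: 2863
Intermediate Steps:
s = 1 (s = -3 + (1 + 3) = -3 + 4 = 1)
l = 376 (l = -180 + 556 = 376)
(l + 2490) + W(40, s) = (376 + 2490) + (-2 - 1*1) = 2866 + (-2 - 1) = 2866 - 3 = 2863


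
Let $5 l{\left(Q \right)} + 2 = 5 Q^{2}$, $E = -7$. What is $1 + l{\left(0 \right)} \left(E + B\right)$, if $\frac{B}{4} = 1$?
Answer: $\frac{11}{5} \approx 2.2$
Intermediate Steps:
$B = 4$ ($B = 4 \cdot 1 = 4$)
$l{\left(Q \right)} = - \frac{2}{5} + Q^{2}$ ($l{\left(Q \right)} = - \frac{2}{5} + \frac{5 Q^{2}}{5} = - \frac{2}{5} + Q^{2}$)
$1 + l{\left(0 \right)} \left(E + B\right) = 1 + \left(- \frac{2}{5} + 0^{2}\right) \left(-7 + 4\right) = 1 + \left(- \frac{2}{5} + 0\right) \left(-3\right) = 1 - - \frac{6}{5} = 1 + \frac{6}{5} = \frac{11}{5}$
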